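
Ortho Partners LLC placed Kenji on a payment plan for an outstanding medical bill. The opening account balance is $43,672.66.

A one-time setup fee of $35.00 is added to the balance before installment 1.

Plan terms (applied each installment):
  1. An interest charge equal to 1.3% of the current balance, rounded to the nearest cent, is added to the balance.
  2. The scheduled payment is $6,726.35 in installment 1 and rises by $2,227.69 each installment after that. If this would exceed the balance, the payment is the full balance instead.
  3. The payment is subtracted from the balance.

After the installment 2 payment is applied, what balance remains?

$29,083.61

Installment 1: opening $43,707.66; interest $568.20 → $44,275.86; payment $6,726.35; balance $37,549.51
Installment 2: opening $37,549.51; interest $488.14 → $38,037.65; payment $8,954.04; balance $29,083.61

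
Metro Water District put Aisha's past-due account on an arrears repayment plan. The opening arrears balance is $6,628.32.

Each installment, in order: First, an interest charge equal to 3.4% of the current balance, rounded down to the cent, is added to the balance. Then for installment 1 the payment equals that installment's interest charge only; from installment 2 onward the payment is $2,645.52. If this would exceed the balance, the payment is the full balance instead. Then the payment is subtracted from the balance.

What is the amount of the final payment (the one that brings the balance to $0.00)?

$1,763.70

Installment 1: $6,628.32 +$225.36 interest = $6,853.68; pay $225.36 → $6,628.32
Installment 2: $6,628.32 +$225.36 interest = $6,853.68; pay $2,645.52 → $4,208.16
Installment 3: $4,208.16 +$143.07 interest = $4,351.23; pay $2,645.52 → $1,705.71
Installment 4: $1,705.71 +$57.99 interest = $1,763.70; pay $1,763.70 → $0.00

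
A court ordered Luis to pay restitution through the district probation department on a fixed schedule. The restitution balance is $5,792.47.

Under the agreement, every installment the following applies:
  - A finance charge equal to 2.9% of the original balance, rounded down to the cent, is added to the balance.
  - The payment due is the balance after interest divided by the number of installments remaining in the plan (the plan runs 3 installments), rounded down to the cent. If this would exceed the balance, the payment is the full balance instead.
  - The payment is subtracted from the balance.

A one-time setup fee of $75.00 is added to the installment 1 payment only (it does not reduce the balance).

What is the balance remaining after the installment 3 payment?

$0.00

Installment 1: opening $5,792.47; interest $167.98 → $5,960.45; payment $1,986.81 (+ $75.00 fee); balance $3,973.64
Installment 2: opening $3,973.64; interest $167.98 → $4,141.62; payment $2,070.81; balance $2,070.81
Installment 3: opening $2,070.81; interest $167.98 → $2,238.79; payment $2,238.79; balance $0.00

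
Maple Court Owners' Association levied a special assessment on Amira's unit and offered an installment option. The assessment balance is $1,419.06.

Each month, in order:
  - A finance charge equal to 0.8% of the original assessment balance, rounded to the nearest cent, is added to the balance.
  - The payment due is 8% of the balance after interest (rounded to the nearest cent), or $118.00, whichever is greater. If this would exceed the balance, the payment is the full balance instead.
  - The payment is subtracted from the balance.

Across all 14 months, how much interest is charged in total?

# | Opening | Interest | Payment | End bal
1 | $1,419.06 | $11.35 | $118.00 | $1,312.41
2 | $1,312.41 | $11.35 | $118.00 | $1,205.76
3 | $1,205.76 | $11.35 | $118.00 | $1,099.11
4 | $1,099.11 | $11.35 | $118.00 | $992.46
5 | $992.46 | $11.35 | $118.00 | $885.81
6 | $885.81 | $11.35 | $118.00 | $779.16
7 | $779.16 | $11.35 | $118.00 | $672.51
8 | $672.51 | $11.35 | $118.00 | $565.86
9 | $565.86 | $11.35 | $118.00 | $459.21
10 | $459.21 | $11.35 | $118.00 | $352.56
11 | $352.56 | $11.35 | $118.00 | $245.91
12 | $245.91 | $11.35 | $118.00 | $139.26
13 | $139.26 | $11.35 | $118.00 | $32.61
14 | $32.61 | $11.35 | $43.96 | $0.00
Total interest: $11.35 + $11.35 + $11.35 + $11.35 + $11.35 + $11.35 + $11.35 + $11.35 + $11.35 + $11.35 + $11.35 + $11.35 + $11.35 + $11.35 = $158.90

$158.90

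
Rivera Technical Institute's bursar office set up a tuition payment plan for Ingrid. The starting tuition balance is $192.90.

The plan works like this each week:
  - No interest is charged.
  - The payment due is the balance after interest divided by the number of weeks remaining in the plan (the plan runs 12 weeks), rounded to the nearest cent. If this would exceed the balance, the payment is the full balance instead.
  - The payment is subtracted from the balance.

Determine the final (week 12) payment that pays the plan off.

$16.07

Week 1: $192.90 − $16.08 → $176.82
Week 2: $176.82 − $16.07 → $160.75
Week 3: $160.75 − $16.08 → $144.67
Week 4: $144.67 − $16.07 → $128.60
Week 5: $128.60 − $16.08 → $112.52
Week 6: $112.52 − $16.07 → $96.45
Week 7: $96.45 − $16.08 → $80.37
Week 8: $80.37 − $16.07 → $64.30
Week 9: $64.30 − $16.08 → $48.22
Week 10: $48.22 − $16.07 → $32.15
Week 11: $32.15 − $16.08 → $16.07
Week 12: $16.07 − $16.07 → $0.00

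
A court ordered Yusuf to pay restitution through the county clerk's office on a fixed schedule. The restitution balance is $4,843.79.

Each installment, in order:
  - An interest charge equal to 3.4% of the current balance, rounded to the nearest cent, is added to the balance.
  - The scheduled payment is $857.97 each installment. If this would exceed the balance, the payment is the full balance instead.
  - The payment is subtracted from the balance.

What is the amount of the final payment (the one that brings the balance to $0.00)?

Installment 1: $4,843.79 +$164.69 interest = $5,008.48; pay $857.97 → $4,150.51
Installment 2: $4,150.51 +$141.12 interest = $4,291.63; pay $857.97 → $3,433.66
Installment 3: $3,433.66 +$116.74 interest = $3,550.40; pay $857.97 → $2,692.43
Installment 4: $2,692.43 +$91.54 interest = $2,783.97; pay $857.97 → $1,926.00
Installment 5: $1,926.00 +$65.48 interest = $1,991.48; pay $857.97 → $1,133.51
Installment 6: $1,133.51 +$38.54 interest = $1,172.05; pay $857.97 → $314.08
Installment 7: $314.08 +$10.68 interest = $324.76; pay $324.76 → $0.00

$324.76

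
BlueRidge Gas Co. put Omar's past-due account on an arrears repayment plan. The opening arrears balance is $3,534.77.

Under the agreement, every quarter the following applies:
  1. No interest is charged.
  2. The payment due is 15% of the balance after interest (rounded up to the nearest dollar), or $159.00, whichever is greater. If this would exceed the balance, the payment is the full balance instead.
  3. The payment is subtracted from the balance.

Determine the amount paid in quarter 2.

# | Opening | Payment | End bal
1 | $3,534.77 | $531.00 | $3,003.77
2 | $3,003.77 | $451.00 | $2,552.77

$451.00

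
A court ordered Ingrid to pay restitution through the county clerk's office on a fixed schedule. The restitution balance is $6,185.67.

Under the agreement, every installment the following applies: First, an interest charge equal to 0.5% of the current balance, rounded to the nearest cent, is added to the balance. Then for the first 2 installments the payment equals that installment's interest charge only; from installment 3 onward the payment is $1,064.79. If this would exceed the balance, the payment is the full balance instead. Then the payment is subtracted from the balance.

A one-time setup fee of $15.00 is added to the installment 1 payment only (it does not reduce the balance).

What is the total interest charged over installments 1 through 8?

Installment 1: opening $6,185.67; interest $30.93 → $6,216.60; payment $30.93 (+ $15.00 fee); balance $6,185.67
Installment 2: opening $6,185.67; interest $30.93 → $6,216.60; payment $30.93; balance $6,185.67
Installment 3: opening $6,185.67; interest $30.93 → $6,216.60; payment $1,064.79; balance $5,151.81
Installment 4: opening $5,151.81; interest $25.76 → $5,177.57; payment $1,064.79; balance $4,112.78
Installment 5: opening $4,112.78; interest $20.56 → $4,133.34; payment $1,064.79; balance $3,068.55
Installment 6: opening $3,068.55; interest $15.34 → $3,083.89; payment $1,064.79; balance $2,019.10
Installment 7: opening $2,019.10; interest $10.10 → $2,029.20; payment $1,064.79; balance $964.41
Installment 8: opening $964.41; interest $4.82 → $969.23; payment $969.23; balance $0.00
Total interest: $30.93 + $30.93 + $30.93 + $25.76 + $20.56 + $15.34 + $10.10 + $4.82 = $169.37

$169.37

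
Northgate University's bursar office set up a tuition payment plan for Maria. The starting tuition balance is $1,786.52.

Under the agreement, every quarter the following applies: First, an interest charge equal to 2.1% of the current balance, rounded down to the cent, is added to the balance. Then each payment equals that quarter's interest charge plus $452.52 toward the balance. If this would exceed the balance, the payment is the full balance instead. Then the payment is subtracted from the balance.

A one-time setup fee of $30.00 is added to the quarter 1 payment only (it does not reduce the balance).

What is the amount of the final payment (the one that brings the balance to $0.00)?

$437.96

Quarter 1: $1,786.52 +$37.51 interest = $1,824.03; pay $490.03 (+ $30.00 fee) → $1,334.00
Quarter 2: $1,334.00 +$28.01 interest = $1,362.01; pay $480.53 → $881.48
Quarter 3: $881.48 +$18.51 interest = $899.99; pay $471.03 → $428.96
Quarter 4: $428.96 +$9.00 interest = $437.96; pay $437.96 → $0.00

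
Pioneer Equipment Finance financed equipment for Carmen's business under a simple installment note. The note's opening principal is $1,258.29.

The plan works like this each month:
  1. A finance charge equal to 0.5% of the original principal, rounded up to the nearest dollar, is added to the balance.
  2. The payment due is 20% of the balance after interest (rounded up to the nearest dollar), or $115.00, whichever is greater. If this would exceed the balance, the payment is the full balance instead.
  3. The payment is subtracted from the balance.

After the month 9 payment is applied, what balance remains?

# | Opening | Interest | Payment | End bal
1 | $1,258.29 | $7.00 | $254.00 | $1,011.29
2 | $1,011.29 | $7.00 | $204.00 | $814.29
3 | $814.29 | $7.00 | $165.00 | $656.29
4 | $656.29 | $7.00 | $133.00 | $530.29
5 | $530.29 | $7.00 | $115.00 | $422.29
6 | $422.29 | $7.00 | $115.00 | $314.29
7 | $314.29 | $7.00 | $115.00 | $206.29
8 | $206.29 | $7.00 | $115.00 | $98.29
9 | $98.29 | $7.00 | $105.29 | $0.00

$0.00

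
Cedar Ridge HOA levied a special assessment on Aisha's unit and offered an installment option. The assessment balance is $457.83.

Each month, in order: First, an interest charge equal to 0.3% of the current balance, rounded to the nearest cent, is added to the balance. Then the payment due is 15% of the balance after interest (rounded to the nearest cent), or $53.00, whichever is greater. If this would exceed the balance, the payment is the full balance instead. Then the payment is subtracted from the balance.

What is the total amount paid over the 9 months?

Month 1: opening $457.83; interest $1.37 → $459.20; payment $68.88; balance $390.32
Month 2: opening $390.32; interest $1.17 → $391.49; payment $58.72; balance $332.77
Month 3: opening $332.77; interest $1.00 → $333.77; payment $53.00; balance $280.77
Month 4: opening $280.77; interest $0.84 → $281.61; payment $53.00; balance $228.61
Month 5: opening $228.61; interest $0.69 → $229.30; payment $53.00; balance $176.30
Month 6: opening $176.30; interest $0.53 → $176.83; payment $53.00; balance $123.83
Month 7: opening $123.83; interest $0.37 → $124.20; payment $53.00; balance $71.20
Month 8: opening $71.20; interest $0.21 → $71.41; payment $53.00; balance $18.41
Month 9: opening $18.41; interest $0.06 → $18.47; payment $18.47; balance $0.00
Total paid: $464.07

$464.07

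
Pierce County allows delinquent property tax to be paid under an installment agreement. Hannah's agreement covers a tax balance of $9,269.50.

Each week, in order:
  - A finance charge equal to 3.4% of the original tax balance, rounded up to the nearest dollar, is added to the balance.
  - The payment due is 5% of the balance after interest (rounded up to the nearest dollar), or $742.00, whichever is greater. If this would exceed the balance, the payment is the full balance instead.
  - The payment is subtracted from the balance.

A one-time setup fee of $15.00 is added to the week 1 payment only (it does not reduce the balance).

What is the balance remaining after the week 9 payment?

$5,435.50

Week 1: opening $9,269.50; interest $316.00 → $9,585.50; payment $742.00 (+ $15.00 fee); balance $8,843.50
Week 2: opening $8,843.50; interest $316.00 → $9,159.50; payment $742.00; balance $8,417.50
Week 3: opening $8,417.50; interest $316.00 → $8,733.50; payment $742.00; balance $7,991.50
Week 4: opening $7,991.50; interest $316.00 → $8,307.50; payment $742.00; balance $7,565.50
Week 5: opening $7,565.50; interest $316.00 → $7,881.50; payment $742.00; balance $7,139.50
Week 6: opening $7,139.50; interest $316.00 → $7,455.50; payment $742.00; balance $6,713.50
Week 7: opening $6,713.50; interest $316.00 → $7,029.50; payment $742.00; balance $6,287.50
Week 8: opening $6,287.50; interest $316.00 → $6,603.50; payment $742.00; balance $5,861.50
Week 9: opening $5,861.50; interest $316.00 → $6,177.50; payment $742.00; balance $5,435.50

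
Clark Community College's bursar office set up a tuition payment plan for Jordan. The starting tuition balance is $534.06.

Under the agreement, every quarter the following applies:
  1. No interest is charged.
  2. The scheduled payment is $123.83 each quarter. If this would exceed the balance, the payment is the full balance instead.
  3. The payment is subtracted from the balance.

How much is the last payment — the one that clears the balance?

Quarter 1: opening $534.06; payment $123.83; balance $410.23
Quarter 2: opening $410.23; payment $123.83; balance $286.40
Quarter 3: opening $286.40; payment $123.83; balance $162.57
Quarter 4: opening $162.57; payment $123.83; balance $38.74
Quarter 5: opening $38.74; payment $38.74; balance $0.00

$38.74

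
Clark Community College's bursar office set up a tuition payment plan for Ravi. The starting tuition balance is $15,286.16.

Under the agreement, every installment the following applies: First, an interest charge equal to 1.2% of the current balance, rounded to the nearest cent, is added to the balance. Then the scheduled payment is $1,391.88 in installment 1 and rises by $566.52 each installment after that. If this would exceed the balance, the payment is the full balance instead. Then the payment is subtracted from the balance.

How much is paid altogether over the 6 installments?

Installment 1: opening $15,286.16; interest $183.43 → $15,469.59; payment $1,391.88; balance $14,077.71
Installment 2: opening $14,077.71; interest $168.93 → $14,246.64; payment $1,958.40; balance $12,288.24
Installment 3: opening $12,288.24; interest $147.46 → $12,435.70; payment $2,524.92; balance $9,910.78
Installment 4: opening $9,910.78; interest $118.93 → $10,029.71; payment $3,091.44; balance $6,938.27
Installment 5: opening $6,938.27; interest $83.26 → $7,021.53; payment $3,657.96; balance $3,363.57
Installment 6: opening $3,363.57; interest $40.36 → $3,403.93; payment $3,403.93; balance $0.00
Total paid: $16,028.53

$16,028.53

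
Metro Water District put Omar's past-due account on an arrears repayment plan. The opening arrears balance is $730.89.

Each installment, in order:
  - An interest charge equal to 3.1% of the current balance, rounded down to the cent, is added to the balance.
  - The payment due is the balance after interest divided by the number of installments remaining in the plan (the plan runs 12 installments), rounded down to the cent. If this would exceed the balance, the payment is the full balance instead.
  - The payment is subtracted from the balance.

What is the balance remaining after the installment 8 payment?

$311.04

Installment 1: $730.89 +$22.65 interest = $753.54; pay $62.79 → $690.75
Installment 2: $690.75 +$21.41 interest = $712.16; pay $64.74 → $647.42
Installment 3: $647.42 +$20.07 interest = $667.49; pay $66.74 → $600.75
Installment 4: $600.75 +$18.62 interest = $619.37; pay $68.81 → $550.56
Installment 5: $550.56 +$17.06 interest = $567.62; pay $70.95 → $496.67
Installment 6: $496.67 +$15.39 interest = $512.06; pay $73.15 → $438.91
Installment 7: $438.91 +$13.60 interest = $452.51; pay $75.41 → $377.10
Installment 8: $377.10 +$11.69 interest = $388.79; pay $77.75 → $311.04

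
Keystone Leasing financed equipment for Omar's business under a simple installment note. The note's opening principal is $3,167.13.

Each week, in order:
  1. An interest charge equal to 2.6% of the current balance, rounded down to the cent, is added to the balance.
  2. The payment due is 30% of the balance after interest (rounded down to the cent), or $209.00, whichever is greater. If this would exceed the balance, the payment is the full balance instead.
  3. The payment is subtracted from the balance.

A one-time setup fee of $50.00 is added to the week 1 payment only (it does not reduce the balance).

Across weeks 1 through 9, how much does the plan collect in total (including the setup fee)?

Week 1: $3,167.13 +$82.34 interest = $3,249.47; pay $974.84 (+ $50.00 fee) → $2,274.63
Week 2: $2,274.63 +$59.14 interest = $2,333.77; pay $700.13 → $1,633.64
Week 3: $1,633.64 +$42.47 interest = $1,676.11; pay $502.83 → $1,173.28
Week 4: $1,173.28 +$30.50 interest = $1,203.78; pay $361.13 → $842.65
Week 5: $842.65 +$21.90 interest = $864.55; pay $259.36 → $605.19
Week 6: $605.19 +$15.73 interest = $620.92; pay $209.00 → $411.92
Week 7: $411.92 +$10.70 interest = $422.62; pay $209.00 → $213.62
Week 8: $213.62 +$5.55 interest = $219.17; pay $209.00 → $10.17
Week 9: $10.17 +$0.26 interest = $10.43; pay $10.43 → $0.00
Total paid: $3,485.72

$3,485.72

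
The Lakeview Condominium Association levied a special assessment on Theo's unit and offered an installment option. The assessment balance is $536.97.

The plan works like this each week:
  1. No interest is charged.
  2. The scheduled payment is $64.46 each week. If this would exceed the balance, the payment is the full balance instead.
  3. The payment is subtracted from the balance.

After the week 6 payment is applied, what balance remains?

$150.21

Week 1: opening $536.97; payment $64.46; balance $472.51
Week 2: opening $472.51; payment $64.46; balance $408.05
Week 3: opening $408.05; payment $64.46; balance $343.59
Week 4: opening $343.59; payment $64.46; balance $279.13
Week 5: opening $279.13; payment $64.46; balance $214.67
Week 6: opening $214.67; payment $64.46; balance $150.21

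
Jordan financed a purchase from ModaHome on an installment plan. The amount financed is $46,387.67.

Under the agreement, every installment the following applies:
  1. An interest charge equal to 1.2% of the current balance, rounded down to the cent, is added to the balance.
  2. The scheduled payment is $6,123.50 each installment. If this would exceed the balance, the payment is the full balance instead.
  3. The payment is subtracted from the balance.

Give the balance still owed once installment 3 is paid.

Installment 1: opening $46,387.67; interest $556.65 → $46,944.32; payment $6,123.50; balance $40,820.82
Installment 2: opening $40,820.82; interest $489.84 → $41,310.66; payment $6,123.50; balance $35,187.16
Installment 3: opening $35,187.16; interest $422.24 → $35,609.40; payment $6,123.50; balance $29,485.90

$29,485.90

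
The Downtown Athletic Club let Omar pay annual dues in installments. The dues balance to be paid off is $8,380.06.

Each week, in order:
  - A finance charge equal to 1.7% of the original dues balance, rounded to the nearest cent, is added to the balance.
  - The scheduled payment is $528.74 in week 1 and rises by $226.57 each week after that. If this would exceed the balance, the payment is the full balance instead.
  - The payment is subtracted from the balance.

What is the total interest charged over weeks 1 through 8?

$1,139.68

Week 1: opening $8,380.06; interest $142.46 → $8,522.52; payment $528.74; balance $7,993.78
Week 2: opening $7,993.78; interest $142.46 → $8,136.24; payment $755.31; balance $7,380.93
Week 3: opening $7,380.93; interest $142.46 → $7,523.39; payment $981.88; balance $6,541.51
Week 4: opening $6,541.51; interest $142.46 → $6,683.97; payment $1,208.45; balance $5,475.52
Week 5: opening $5,475.52; interest $142.46 → $5,617.98; payment $1,435.02; balance $4,182.96
Week 6: opening $4,182.96; interest $142.46 → $4,325.42; payment $1,661.59; balance $2,663.83
Week 7: opening $2,663.83; interest $142.46 → $2,806.29; payment $1,888.16; balance $918.13
Week 8: opening $918.13; interest $142.46 → $1,060.59; payment $1,060.59; balance $0.00
Total interest: $142.46 + $142.46 + $142.46 + $142.46 + $142.46 + $142.46 + $142.46 + $142.46 = $1,139.68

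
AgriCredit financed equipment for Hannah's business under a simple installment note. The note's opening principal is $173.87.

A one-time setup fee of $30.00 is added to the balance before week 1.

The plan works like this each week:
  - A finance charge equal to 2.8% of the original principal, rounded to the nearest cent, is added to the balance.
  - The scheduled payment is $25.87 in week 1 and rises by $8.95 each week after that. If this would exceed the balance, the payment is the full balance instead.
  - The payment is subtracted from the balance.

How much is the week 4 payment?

$52.72

# | Opening | Interest | Payment | End bal
1 | $203.87 | $4.87 | $25.87 | $182.87
2 | $182.87 | $4.87 | $34.82 | $152.92
3 | $152.92 | $4.87 | $43.77 | $114.02
4 | $114.02 | $4.87 | $52.72 | $66.17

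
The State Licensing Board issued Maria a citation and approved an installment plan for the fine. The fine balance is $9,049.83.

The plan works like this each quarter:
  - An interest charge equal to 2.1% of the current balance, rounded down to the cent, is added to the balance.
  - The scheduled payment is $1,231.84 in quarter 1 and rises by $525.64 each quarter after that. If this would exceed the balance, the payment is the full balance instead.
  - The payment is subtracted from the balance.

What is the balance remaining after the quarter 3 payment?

$4,270.38

Quarter 1: $9,049.83 +$190.04 interest = $9,239.87; pay $1,231.84 → $8,008.03
Quarter 2: $8,008.03 +$168.16 interest = $8,176.19; pay $1,757.48 → $6,418.71
Quarter 3: $6,418.71 +$134.79 interest = $6,553.50; pay $2,283.12 → $4,270.38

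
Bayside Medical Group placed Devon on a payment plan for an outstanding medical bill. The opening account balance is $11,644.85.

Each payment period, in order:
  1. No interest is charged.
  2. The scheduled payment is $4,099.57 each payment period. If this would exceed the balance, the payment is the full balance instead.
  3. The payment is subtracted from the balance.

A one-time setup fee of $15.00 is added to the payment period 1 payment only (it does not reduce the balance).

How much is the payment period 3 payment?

$3,445.71

# | Opening | Payment | Fee | End bal
1 | $11,644.85 | $4,099.57 | $15.00 | $7,545.28
2 | $7,545.28 | $4,099.57 | — | $3,445.71
3 | $3,445.71 | $3,445.71 | — | $0.00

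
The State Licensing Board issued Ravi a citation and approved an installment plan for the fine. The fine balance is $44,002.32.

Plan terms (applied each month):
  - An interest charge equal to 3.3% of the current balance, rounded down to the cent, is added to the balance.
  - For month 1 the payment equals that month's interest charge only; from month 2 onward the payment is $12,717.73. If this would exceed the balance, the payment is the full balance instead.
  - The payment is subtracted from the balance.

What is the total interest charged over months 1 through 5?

$4,980.27

Month 1: opening $44,002.32; interest $1,452.07 → $45,454.39; payment $1,452.07; balance $44,002.32
Month 2: opening $44,002.32; interest $1,452.07 → $45,454.39; payment $12,717.73; balance $32,736.66
Month 3: opening $32,736.66; interest $1,080.30 → $33,816.96; payment $12,717.73; balance $21,099.23
Month 4: opening $21,099.23; interest $696.27 → $21,795.50; payment $12,717.73; balance $9,077.77
Month 5: opening $9,077.77; interest $299.56 → $9,377.33; payment $9,377.33; balance $0.00
Total interest: $1,452.07 + $1,452.07 + $1,080.30 + $696.27 + $299.56 = $4,980.27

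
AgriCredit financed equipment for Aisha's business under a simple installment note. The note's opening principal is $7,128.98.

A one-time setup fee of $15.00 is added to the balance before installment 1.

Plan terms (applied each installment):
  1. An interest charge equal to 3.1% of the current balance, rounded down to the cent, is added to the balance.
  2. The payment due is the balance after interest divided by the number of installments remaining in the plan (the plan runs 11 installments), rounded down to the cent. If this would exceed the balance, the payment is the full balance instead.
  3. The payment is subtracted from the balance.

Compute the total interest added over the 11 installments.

# | Opening | Interest | Payment | End bal
1 | $7,143.98 | $221.46 | $669.58 | $6,695.86
2 | $6,695.86 | $207.57 | $690.34 | $6,213.09
3 | $6,213.09 | $192.60 | $711.74 | $5,693.95
4 | $5,693.95 | $176.51 | $733.80 | $5,136.66
5 | $5,136.66 | $159.23 | $756.55 | $4,539.34
6 | $4,539.34 | $140.71 | $780.00 | $3,900.05
7 | $3,900.05 | $120.90 | $804.19 | $3,216.76
8 | $3,216.76 | $99.71 | $829.11 | $2,487.36
9 | $2,487.36 | $77.10 | $854.82 | $1,709.64
10 | $1,709.64 | $52.99 | $881.31 | $881.32
11 | $881.32 | $27.32 | $908.64 | $0.00
Total interest: $221.46 + $207.57 + $192.60 + $176.51 + $159.23 + $140.71 + $120.90 + $99.71 + $77.10 + $52.99 + $27.32 = $1,476.10

$1,476.10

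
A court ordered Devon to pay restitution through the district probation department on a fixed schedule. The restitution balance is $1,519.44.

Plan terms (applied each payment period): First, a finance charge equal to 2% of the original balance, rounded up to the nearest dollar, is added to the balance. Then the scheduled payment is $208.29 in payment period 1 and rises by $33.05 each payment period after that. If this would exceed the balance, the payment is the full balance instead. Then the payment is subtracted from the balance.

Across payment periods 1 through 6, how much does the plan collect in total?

$1,705.44

Payment period 1: $1,519.44 +$31.00 interest = $1,550.44; pay $208.29 → $1,342.15
Payment period 2: $1,342.15 +$31.00 interest = $1,373.15; pay $241.34 → $1,131.81
Payment period 3: $1,131.81 +$31.00 interest = $1,162.81; pay $274.39 → $888.42
Payment period 4: $888.42 +$31.00 interest = $919.42; pay $307.44 → $611.98
Payment period 5: $611.98 +$31.00 interest = $642.98; pay $340.49 → $302.49
Payment period 6: $302.49 +$31.00 interest = $333.49; pay $333.49 → $0.00
Total paid: $1,705.44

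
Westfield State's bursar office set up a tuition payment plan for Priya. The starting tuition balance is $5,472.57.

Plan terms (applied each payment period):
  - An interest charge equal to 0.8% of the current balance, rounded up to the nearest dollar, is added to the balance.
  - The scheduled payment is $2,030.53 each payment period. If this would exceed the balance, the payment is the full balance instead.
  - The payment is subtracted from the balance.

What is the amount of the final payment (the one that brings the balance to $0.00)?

$1,495.51

Payment period 1: $5,472.57 +$44.00 interest = $5,516.57; pay $2,030.53 → $3,486.04
Payment period 2: $3,486.04 +$28.00 interest = $3,514.04; pay $2,030.53 → $1,483.51
Payment period 3: $1,483.51 +$12.00 interest = $1,495.51; pay $1,495.51 → $0.00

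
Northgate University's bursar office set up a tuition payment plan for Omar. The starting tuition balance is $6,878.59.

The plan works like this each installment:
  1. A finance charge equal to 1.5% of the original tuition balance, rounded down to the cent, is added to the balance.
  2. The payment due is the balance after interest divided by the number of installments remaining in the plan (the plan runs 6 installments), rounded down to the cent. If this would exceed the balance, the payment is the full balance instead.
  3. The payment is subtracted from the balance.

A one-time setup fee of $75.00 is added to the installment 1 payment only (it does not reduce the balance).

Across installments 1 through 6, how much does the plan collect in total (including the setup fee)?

Installment 1: opening $6,878.59; interest $103.17 → $6,981.76; payment $1,163.62 (+ $75.00 fee); balance $5,818.14
Installment 2: opening $5,818.14; interest $103.17 → $5,921.31; payment $1,184.26; balance $4,737.05
Installment 3: opening $4,737.05; interest $103.17 → $4,840.22; payment $1,210.05; balance $3,630.17
Installment 4: opening $3,630.17; interest $103.17 → $3,733.34; payment $1,244.44; balance $2,488.90
Installment 5: opening $2,488.90; interest $103.17 → $2,592.07; payment $1,296.03; balance $1,296.04
Installment 6: opening $1,296.04; interest $103.17 → $1,399.21; payment $1,399.21; balance $0.00
Total paid: $7,572.61

$7,572.61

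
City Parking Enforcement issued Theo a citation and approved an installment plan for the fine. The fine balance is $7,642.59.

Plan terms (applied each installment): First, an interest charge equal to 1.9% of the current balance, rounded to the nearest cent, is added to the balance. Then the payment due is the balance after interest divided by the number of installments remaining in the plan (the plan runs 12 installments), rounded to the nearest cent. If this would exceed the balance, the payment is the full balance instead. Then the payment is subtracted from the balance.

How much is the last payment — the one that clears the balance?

Installment 1: opening $7,642.59; interest $145.21 → $7,787.80; payment $648.98; balance $7,138.82
Installment 2: opening $7,138.82; interest $135.64 → $7,274.46; payment $661.31; balance $6,613.15
Installment 3: opening $6,613.15; interest $125.65 → $6,738.80; payment $673.88; balance $6,064.92
Installment 4: opening $6,064.92; interest $115.23 → $6,180.15; payment $686.68; balance $5,493.47
Installment 5: opening $5,493.47; interest $104.38 → $5,597.85; payment $699.73; balance $4,898.12
Installment 6: opening $4,898.12; interest $93.06 → $4,991.18; payment $713.03; balance $4,278.15
Installment 7: opening $4,278.15; interest $81.28 → $4,359.43; payment $726.57; balance $3,632.86
Installment 8: opening $3,632.86; interest $69.02 → $3,701.88; payment $740.38; balance $2,961.50
Installment 9: opening $2,961.50; interest $56.27 → $3,017.77; payment $754.44; balance $2,263.33
Installment 10: opening $2,263.33; interest $43.00 → $2,306.33; payment $768.78; balance $1,537.55
Installment 11: opening $1,537.55; interest $29.21 → $1,566.76; payment $783.38; balance $783.38
Installment 12: opening $783.38; interest $14.88 → $798.26; payment $798.26; balance $0.00

$798.26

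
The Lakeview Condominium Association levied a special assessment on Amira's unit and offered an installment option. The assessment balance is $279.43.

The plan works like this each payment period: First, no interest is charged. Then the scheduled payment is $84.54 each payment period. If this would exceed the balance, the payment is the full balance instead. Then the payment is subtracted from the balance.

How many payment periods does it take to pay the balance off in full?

4

Payment period 1: opening $279.43; payment $84.54; balance $194.89
Payment period 2: opening $194.89; payment $84.54; balance $110.35
Payment period 3: opening $110.35; payment $84.54; balance $25.81
Payment period 4: opening $25.81; payment $25.81; balance $0.00
Balance reaches $0.00 in payment period 4.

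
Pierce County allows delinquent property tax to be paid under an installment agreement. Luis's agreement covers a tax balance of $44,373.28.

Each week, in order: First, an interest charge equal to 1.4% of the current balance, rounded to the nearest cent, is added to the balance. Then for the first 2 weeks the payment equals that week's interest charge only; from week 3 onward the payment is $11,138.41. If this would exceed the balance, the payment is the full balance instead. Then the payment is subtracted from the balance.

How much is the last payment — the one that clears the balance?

$1,432.61

Week 1: opening $44,373.28; interest $621.23 → $44,994.51; payment $621.23; balance $44,373.28
Week 2: opening $44,373.28; interest $621.23 → $44,994.51; payment $621.23; balance $44,373.28
Week 3: opening $44,373.28; interest $621.23 → $44,994.51; payment $11,138.41; balance $33,856.10
Week 4: opening $33,856.10; interest $473.99 → $34,330.09; payment $11,138.41; balance $23,191.68
Week 5: opening $23,191.68; interest $324.68 → $23,516.36; payment $11,138.41; balance $12,377.95
Week 6: opening $12,377.95; interest $173.29 → $12,551.24; payment $11,138.41; balance $1,412.83
Week 7: opening $1,412.83; interest $19.78 → $1,432.61; payment $1,432.61; balance $0.00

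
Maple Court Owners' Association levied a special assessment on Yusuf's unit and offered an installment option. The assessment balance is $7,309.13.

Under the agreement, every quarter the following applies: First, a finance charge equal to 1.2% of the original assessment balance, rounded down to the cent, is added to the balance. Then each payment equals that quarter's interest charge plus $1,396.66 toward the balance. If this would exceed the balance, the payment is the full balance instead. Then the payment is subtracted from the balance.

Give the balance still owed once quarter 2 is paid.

$4,515.81

Quarter 1: opening $7,309.13; interest $87.70 → $7,396.83; payment $1,484.36; balance $5,912.47
Quarter 2: opening $5,912.47; interest $87.70 → $6,000.17; payment $1,484.36; balance $4,515.81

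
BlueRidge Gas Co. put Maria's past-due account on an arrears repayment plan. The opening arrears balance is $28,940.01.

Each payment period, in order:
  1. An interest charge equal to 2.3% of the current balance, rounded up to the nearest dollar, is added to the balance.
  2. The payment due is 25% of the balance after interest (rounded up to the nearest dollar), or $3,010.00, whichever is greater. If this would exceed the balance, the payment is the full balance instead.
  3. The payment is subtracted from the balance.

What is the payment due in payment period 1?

Payment period 1: $28,940.01 +$666.00 interest = $29,606.01; pay $7,402.00 → $22,204.01

$7,402.00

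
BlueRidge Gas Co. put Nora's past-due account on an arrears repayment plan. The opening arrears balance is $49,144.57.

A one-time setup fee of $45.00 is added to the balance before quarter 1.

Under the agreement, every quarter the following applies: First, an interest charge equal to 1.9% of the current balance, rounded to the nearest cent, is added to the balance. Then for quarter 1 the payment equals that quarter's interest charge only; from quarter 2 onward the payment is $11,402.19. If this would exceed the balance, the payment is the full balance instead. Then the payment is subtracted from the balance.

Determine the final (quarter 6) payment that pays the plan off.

Quarter 1: $49,189.57 +$934.60 interest = $50,124.17; pay $934.60 → $49,189.57
Quarter 2: $49,189.57 +$934.60 interest = $50,124.17; pay $11,402.19 → $38,721.98
Quarter 3: $38,721.98 +$735.72 interest = $39,457.70; pay $11,402.19 → $28,055.51
Quarter 4: $28,055.51 +$533.05 interest = $28,588.56; pay $11,402.19 → $17,186.37
Quarter 5: $17,186.37 +$326.54 interest = $17,512.91; pay $11,402.19 → $6,110.72
Quarter 6: $6,110.72 +$116.10 interest = $6,226.82; pay $6,226.82 → $0.00

$6,226.82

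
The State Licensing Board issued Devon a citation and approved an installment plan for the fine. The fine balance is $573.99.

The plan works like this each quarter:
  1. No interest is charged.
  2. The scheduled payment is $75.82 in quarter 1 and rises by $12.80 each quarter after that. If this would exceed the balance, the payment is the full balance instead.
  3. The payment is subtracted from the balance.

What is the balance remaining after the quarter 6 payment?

Quarter 1: $573.99 − $75.82 → $498.17
Quarter 2: $498.17 − $88.62 → $409.55
Quarter 3: $409.55 − $101.42 → $308.13
Quarter 4: $308.13 − $114.22 → $193.91
Quarter 5: $193.91 − $127.02 → $66.89
Quarter 6: $66.89 − $66.89 → $0.00

$0.00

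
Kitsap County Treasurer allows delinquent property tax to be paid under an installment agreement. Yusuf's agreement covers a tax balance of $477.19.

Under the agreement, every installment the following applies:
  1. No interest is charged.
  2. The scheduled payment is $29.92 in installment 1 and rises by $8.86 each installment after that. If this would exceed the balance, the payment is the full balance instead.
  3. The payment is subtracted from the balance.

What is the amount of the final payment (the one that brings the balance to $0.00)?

$81.69

Installment 1: $477.19 − $29.92 → $447.27
Installment 2: $447.27 − $38.78 → $408.49
Installment 3: $408.49 − $47.64 → $360.85
Installment 4: $360.85 − $56.50 → $304.35
Installment 5: $304.35 − $65.36 → $238.99
Installment 6: $238.99 − $74.22 → $164.77
Installment 7: $164.77 − $83.08 → $81.69
Installment 8: $81.69 − $81.69 → $0.00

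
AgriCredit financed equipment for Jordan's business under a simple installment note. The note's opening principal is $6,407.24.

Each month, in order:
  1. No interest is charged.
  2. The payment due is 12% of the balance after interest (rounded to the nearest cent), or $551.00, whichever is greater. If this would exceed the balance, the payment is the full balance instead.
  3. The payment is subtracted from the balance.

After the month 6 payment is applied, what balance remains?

Month 1: opening $6,407.24; payment $768.87; balance $5,638.37
Month 2: opening $5,638.37; payment $676.60; balance $4,961.77
Month 3: opening $4,961.77; payment $595.41; balance $4,366.36
Month 4: opening $4,366.36; payment $551.00; balance $3,815.36
Month 5: opening $3,815.36; payment $551.00; balance $3,264.36
Month 6: opening $3,264.36; payment $551.00; balance $2,713.36

$2,713.36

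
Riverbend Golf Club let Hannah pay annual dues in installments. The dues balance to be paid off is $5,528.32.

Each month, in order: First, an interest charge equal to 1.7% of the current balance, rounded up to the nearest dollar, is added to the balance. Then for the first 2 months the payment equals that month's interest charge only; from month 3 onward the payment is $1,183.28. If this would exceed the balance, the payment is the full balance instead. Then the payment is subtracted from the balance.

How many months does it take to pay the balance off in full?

7

# | Opening | Interest | Payment | End bal
1 | $5,528.32 | $94.00 | $94.00 | $5,528.32
2 | $5,528.32 | $94.00 | $94.00 | $5,528.32
3 | $5,528.32 | $94.00 | $1,183.28 | $4,439.04
4 | $4,439.04 | $76.00 | $1,183.28 | $3,331.76
5 | $3,331.76 | $57.00 | $1,183.28 | $2,205.48
6 | $2,205.48 | $38.00 | $1,183.28 | $1,060.20
7 | $1,060.20 | $19.00 | $1,079.20 | $0.00
Balance reaches $0.00 in month 7.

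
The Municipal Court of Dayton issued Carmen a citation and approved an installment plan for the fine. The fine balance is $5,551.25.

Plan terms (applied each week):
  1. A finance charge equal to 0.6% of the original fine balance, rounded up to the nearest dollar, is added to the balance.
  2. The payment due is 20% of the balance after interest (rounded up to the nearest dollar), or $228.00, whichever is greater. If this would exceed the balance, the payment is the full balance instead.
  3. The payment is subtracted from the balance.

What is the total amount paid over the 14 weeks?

Week 1: opening $5,551.25; interest $34.00 → $5,585.25; payment $1,118.00; balance $4,467.25
Week 2: opening $4,467.25; interest $34.00 → $4,501.25; payment $901.00; balance $3,600.25
Week 3: opening $3,600.25; interest $34.00 → $3,634.25; payment $727.00; balance $2,907.25
Week 4: opening $2,907.25; interest $34.00 → $2,941.25; payment $589.00; balance $2,352.25
Week 5: opening $2,352.25; interest $34.00 → $2,386.25; payment $478.00; balance $1,908.25
Week 6: opening $1,908.25; interest $34.00 → $1,942.25; payment $389.00; balance $1,553.25
Week 7: opening $1,553.25; interest $34.00 → $1,587.25; payment $318.00; balance $1,269.25
Week 8: opening $1,269.25; interest $34.00 → $1,303.25; payment $261.00; balance $1,042.25
Week 9: opening $1,042.25; interest $34.00 → $1,076.25; payment $228.00; balance $848.25
Week 10: opening $848.25; interest $34.00 → $882.25; payment $228.00; balance $654.25
Week 11: opening $654.25; interest $34.00 → $688.25; payment $228.00; balance $460.25
Week 12: opening $460.25; interest $34.00 → $494.25; payment $228.00; balance $266.25
Week 13: opening $266.25; interest $34.00 → $300.25; payment $228.00; balance $72.25
Week 14: opening $72.25; interest $34.00 → $106.25; payment $106.25; balance $0.00
Total paid: $6,027.25

$6,027.25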